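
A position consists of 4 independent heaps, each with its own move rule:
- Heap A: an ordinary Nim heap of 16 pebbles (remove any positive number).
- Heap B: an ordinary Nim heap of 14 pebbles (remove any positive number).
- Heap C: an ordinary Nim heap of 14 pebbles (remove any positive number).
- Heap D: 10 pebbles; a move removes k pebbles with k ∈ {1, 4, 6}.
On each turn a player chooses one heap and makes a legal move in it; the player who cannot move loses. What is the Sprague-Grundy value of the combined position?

16

Heap A is a plain Nim heap of size 16, so its Grundy value is 16.
Heap B is a plain Nim heap of size 14, so its Grundy value is 14.
Heap C is a plain Nim heap of size 14, so its Grundy value is 14.
Build the Grundy sequence for heap D with g(k) = mex{g(k−s) : s ∈ {1, 4, 6}, s ≤ k}:
k:     0  1  2  3  4  5  6  7  8  9 10
g(k):  0  1  0  1  2  0  1  0  1  2  0
So g(10) = 0.
The value of a disjunctive sum is the nim-sum of the parts.
Combined value = 16 XOR 14 XOR 14 XOR 0 = 16.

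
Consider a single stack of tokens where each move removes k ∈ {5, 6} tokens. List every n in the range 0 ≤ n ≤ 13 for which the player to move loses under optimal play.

0, 1, 2, 3, 4, 11, 12, 13

Grundy values for subtraction set {5, 6}:
g(0) = mex{} = 0
g(1) = mex{} = 0
g(2) = mex{} = 0
g(3) = mex{} = 0
g(4) = mex{} = 0
g(5) = mex{0} = 1
g(6) = mex{0} = 1
g(7) = mex{0} = 1
g(8) = mex{0} = 1
g(9) = mex{0} = 1
g(10) = mex{0,1} = 2
g(11) = mex{1} = 0
g(12) = mex{1} = 0
g(13) = mex{1} = 0
The P-positions (g = 0) in 0..13 are 0, 1, 2, 3, 4, 11, 12, 13.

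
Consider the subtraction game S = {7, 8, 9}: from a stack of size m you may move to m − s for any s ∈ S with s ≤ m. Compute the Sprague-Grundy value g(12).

1

Compute g(0), g(1), … for moves {7, 8, 9}:
k:     0  1  2  3  4  5  6  7  8  9 10 11 12
g(k):  0  0  0  0  0  0  0  1  1  1  1  1  1
So g(12) = 1.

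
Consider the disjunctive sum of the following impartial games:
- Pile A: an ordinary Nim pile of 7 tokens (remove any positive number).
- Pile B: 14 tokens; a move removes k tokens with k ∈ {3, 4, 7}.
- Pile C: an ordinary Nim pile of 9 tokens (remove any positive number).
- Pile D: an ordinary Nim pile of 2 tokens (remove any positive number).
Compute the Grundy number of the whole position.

13

Pile A is a plain Nim pile of size 7, so its Grundy value is 7.
For pile B, compute g(0), g(1), … with moves {3, 4, 7}:
g(0) = mex{} = 0
g(1) = mex{} = 0
g(2) = mex{} = 0
g(3) = mex{0} = 1
g(4) = mex{0} = 1
g(5) = mex{0} = 1
g(6) = mex{0,1} = 2
g(7) = mex{0,1} = 2
g(8) = mex{0,1} = 2
g(9) = mex{0,1,2} = 3
g(10) = mex{1,2} = 0
g(11) = mex{1,2} = 0
g(12) = mex{1,2,3} = 0
g(13) = mex{0,2,3} = 1
g(14) = mex{0,2} = 1
So g(14) = 1.
Pile C is a plain Nim pile of size 9, so its Grundy value is 9.
Pile D is a plain Nim pile of size 2, so its Grundy value is 2.
By the Sprague-Grundy theorem, the Grundy value of a sum of independent games is the XOR of the component values.
Combined value = 7 ⊕ 1 ⊕ 9 ⊕ 2 = 13.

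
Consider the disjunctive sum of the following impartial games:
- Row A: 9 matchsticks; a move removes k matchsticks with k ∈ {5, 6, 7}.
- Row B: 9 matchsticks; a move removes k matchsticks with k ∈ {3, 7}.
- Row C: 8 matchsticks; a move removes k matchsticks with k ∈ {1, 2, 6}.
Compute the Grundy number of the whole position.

1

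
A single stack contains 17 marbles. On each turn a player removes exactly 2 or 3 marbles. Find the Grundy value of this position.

Compute g(0), g(1), … for moves {2, 3}:
k:     0  1  2  3  4  5  6  7  8  9 10 11 12 13 14 15 16 17
g(k):  0  0  1  1  2  0  0  1  1  2  0  0  1  1  2  0  0  1
So g(17) = 1.

1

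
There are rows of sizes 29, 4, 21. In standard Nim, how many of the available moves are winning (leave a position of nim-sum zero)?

Nim-sum: 29 XOR 4 XOR 21 = 12.
The overall nim-sum is X = 12. A row of size p has a winning move iff p XOR X < p (reduce it to p XOR X).
  29: 29 XOR 12 = 17 < 29 — winning move (to 17).
  4: 4 XOR 12 = 8 ≥ 4 — no move.
  21: 21 XOR 12 = 25 ≥ 21 — no move.
That gives 1 winning move.

1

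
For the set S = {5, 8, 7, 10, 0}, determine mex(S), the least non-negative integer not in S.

1

0 is in the set but 1 is not, so the mex is 1.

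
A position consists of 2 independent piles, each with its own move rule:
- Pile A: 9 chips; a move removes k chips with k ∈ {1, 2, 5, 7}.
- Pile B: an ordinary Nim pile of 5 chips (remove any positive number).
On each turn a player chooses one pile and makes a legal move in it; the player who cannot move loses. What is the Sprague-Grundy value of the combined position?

Grundy values for pile A (subtraction set {1, 2, 5, 7}):
g(0) = mex{} = 0
g(1) = mex{0} = 1
g(2) = mex{0,1} = 2
g(3) = mex{1,2} = 0
g(4) = mex{0,2} = 1
g(5) = mex{0,1} = 2
g(6) = mex{1,2} = 0
g(7) = mex{0,2} = 1
g(8) = mex{0,1} = 2
g(9) = mex{1,2} = 0
So g(9) = 0.
Pile B is a plain Nim pile of size 5, so its Grundy value is 5.
By the Sprague-Grundy theorem, the Grundy value of a sum of independent games is the XOR of the component values.
Combined value = 0 ⊕ 5 = 5.

5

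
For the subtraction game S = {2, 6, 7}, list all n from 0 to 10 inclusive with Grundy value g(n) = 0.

0, 1, 4, 5, 9

Compute g(0), g(1), … for moves {2, 6, 7}:
k:     0  1  2  3  4  5  6  7  8  9 10
g(k):  0  0  1  1  0  0  1  1  2  0  3
The P-positions (g = 0) in 0..10 are 0, 1, 4, 5, 9.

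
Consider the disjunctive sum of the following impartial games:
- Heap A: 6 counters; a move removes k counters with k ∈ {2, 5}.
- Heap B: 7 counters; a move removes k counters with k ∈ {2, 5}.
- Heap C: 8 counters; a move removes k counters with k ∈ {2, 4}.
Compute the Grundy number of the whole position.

0

Grundy values for heap A (subtraction set {2, 5}):
g(0) = mex{} = 0
g(1) = mex{} = 0
g(2) = mex{0} = 1
g(3) = mex{0} = 1
g(4) = mex{1} = 0
g(5) = mex{0,1} = 2
g(6) = mex{0} = 1
So g(6) = 1.
Grundy values for heap B (subtraction set {2, 5}):
k:     0  1  2  3  4  5  6  7
g(k):  0  0  1  1  0  2  1  0
So g(7) = 0.
Grundy values for heap C (subtraction set {2, 4}):
k:     0  1  2  3  4  5  6  7  8
g(k):  0  0  1  1  2  2  0  0  1
So g(8) = 1.
The value of a disjunctive sum is the nim-sum of the parts.
Combined value = 1 ⊕ 0 ⊕ 1 = 0.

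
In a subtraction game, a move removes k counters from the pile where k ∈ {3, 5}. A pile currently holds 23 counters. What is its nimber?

Compute g(0), g(1), … for moves {3, 5}:
k:     0  1  2  3  4  5  6  7  8  9 10 11 12 13 14 15 16 17 18 19 20 21 22 23
g(k):  0  0  0  1  1  1  2  2  0  0  0  1  1  1  2  2  0  0  0  1  1  1  2  2
So g(23) = 2.

2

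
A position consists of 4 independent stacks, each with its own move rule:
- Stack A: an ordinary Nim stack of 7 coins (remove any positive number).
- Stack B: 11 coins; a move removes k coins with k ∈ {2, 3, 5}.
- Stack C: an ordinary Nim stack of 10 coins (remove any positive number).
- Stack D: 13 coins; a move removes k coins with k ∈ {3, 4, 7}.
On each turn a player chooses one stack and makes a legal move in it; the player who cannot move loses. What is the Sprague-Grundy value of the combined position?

14

Stack A is a plain Nim stack of size 7, so its Grundy value is 7.
Grundy values for stack B (subtraction set {2, 3, 5}):
g(0) = mex{} = 0
g(1) = mex{} = 0
g(2) = mex{0} = 1
g(3) = mex{0} = 1
g(4) = mex{0,1} = 2
g(5) = mex{0,1} = 2
g(6) = mex{0,1,2} = 3
g(7) = mex{1,2} = 0
g(8) = mex{1,2,3} = 0
g(9) = mex{0,2,3} = 1
g(10) = mex{0,2} = 1
g(11) = mex{0,1,3} = 2
So g(11) = 2.
Stack C is a plain Nim stack of size 10, so its Grundy value is 10.
Build the Grundy sequence for stack D with g(k) = mex{g(k−s) : s ∈ {3, 4, 7}, s ≤ k}:
g(0) = mex{} = 0
g(1) = mex{} = 0
g(2) = mex{} = 0
g(3) = mex{0} = 1
g(4) = mex{0} = 1
g(5) = mex{0} = 1
g(6) = mex{0,1} = 2
g(7) = mex{0,1} = 2
g(8) = mex{0,1} = 2
g(9) = mex{0,1,2} = 3
g(10) = mex{1,2} = 0
g(11) = mex{1,2} = 0
g(12) = mex{1,2,3} = 0
g(13) = mex{0,2,3} = 1
So g(13) = 1.
By the Sprague-Grundy theorem, the Grundy value of a sum of independent games is the XOR of the component values.
Combined value = 7 XOR 2 XOR 10 XOR 1 = 14.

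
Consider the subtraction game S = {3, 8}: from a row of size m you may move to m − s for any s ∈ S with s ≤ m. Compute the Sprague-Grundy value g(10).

1

Grundy values for subtraction set {3, 8}:
g(0) = mex{} = 0
g(1) = mex{} = 0
g(2) = mex{} = 0
g(3) = mex{0} = 1
g(4) = mex{0} = 1
g(5) = mex{0} = 1
g(6) = mex{1} = 0
g(7) = mex{1} = 0
g(8) = mex{0,1} = 2
g(9) = mex{0} = 1
g(10) = mex{0} = 1
So g(10) = 1.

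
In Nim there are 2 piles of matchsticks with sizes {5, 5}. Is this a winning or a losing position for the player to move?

Losing position

In binary:
  101  (5)
  101  (5)
  ---
  000  (0)
The nim-sum is 0, so this is a P-position: the player to move is in a losing position under optimal play.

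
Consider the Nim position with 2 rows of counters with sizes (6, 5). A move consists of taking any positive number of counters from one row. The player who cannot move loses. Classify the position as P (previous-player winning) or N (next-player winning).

Nim-sum: 6 ^ 5 = 3.
The nim-sum is 3 ≠ 0, so this is an N-position: the player to move can win.

N-position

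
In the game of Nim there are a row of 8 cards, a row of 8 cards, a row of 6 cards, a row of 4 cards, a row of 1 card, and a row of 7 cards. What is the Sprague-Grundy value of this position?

4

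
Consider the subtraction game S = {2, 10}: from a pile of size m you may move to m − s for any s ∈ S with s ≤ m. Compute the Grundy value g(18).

1

Build the Grundy sequence with g(k) = mex{g(k−s) : s ∈ {2, 10}, s ≤ k}:
k:     0  1  2  3  4  5  6  7  8  9 10 11 12 13 14 15 16 17 18
g(k):  0  0  1  1  0  0  1  1  0  0  1  1  0  0  1  1  0  0  1
So g(18) = 1.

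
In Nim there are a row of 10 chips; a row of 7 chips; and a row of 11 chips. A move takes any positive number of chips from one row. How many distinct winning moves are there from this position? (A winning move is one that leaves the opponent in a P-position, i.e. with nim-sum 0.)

Nim-sum: 10 XOR 7 XOR 11 = 6.
The overall nim-sum is X = 6. A row of size p has a winning move iff p XOR X < p (reduce it to p XOR X).
  10: 10 XOR 6 = 12 ≥ 10 — no move.
  7: 7 XOR 6 = 1 < 7 — winning move (to 1).
  11: 11 XOR 6 = 13 ≥ 11 — no move.
That gives 1 winning move.

1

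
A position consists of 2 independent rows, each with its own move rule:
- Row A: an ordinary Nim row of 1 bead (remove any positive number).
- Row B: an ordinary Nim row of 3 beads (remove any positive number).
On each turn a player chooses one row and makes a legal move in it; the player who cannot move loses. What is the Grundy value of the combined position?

2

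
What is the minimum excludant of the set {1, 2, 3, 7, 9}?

0

0 is not in the set, so the mex is 0.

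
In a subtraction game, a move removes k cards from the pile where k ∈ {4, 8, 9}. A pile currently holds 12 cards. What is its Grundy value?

3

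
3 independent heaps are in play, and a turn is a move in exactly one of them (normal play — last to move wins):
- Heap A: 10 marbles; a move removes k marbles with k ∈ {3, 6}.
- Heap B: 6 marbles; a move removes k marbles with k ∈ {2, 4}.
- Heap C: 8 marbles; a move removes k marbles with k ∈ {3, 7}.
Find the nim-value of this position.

2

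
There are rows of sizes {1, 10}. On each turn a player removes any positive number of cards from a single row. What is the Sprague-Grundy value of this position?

Nim-sum: 1 XOR 10 = 11.

11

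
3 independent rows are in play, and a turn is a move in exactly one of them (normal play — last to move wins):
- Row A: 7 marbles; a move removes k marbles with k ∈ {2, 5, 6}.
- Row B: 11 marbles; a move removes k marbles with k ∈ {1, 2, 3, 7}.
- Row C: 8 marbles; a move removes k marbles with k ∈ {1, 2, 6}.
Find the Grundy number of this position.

Build the Grundy sequence for row A with g(k) = mex{g(k−s) : s ∈ {2, 5, 6}, s ≤ k}:
g(0) = mex{} = 0
g(1) = mex{} = 0
g(2) = mex{0} = 1
g(3) = mex{0} = 1
g(4) = mex{1} = 0
g(5) = mex{0,1} = 2
g(6) = mex{0} = 1
g(7) = mex{0,1,2} = 3
So g(7) = 3.
Build the Grundy sequence for row B with g(k) = mex{g(k−s) : s ∈ {1, 2, 3, 7}, s ≤ k}:
g(0) = mex{} = 0
g(1) = mex{0} = 1
g(2) = mex{0,1} = 2
g(3) = mex{0,1,2} = 3
g(4) = mex{1,2,3} = 0
g(5) = mex{0,2,3} = 1
g(6) = mex{0,1,3} = 2
g(7) = mex{0,1,2} = 3
g(8) = mex{1,2,3} = 0
g(9) = mex{0,2,3} = 1
g(10) = mex{0,1,3} = 2
g(11) = mex{0,1,2} = 3
So g(11) = 3.
Build the Grundy sequence for row C with g(k) = mex{g(k−s) : s ∈ {1, 2, 6}, s ≤ k}:
g(0) = mex{} = 0
g(1) = mex{0} = 1
g(2) = mex{0,1} = 2
g(3) = mex{1,2} = 0
g(4) = mex{0,2} = 1
g(5) = mex{0,1} = 2
g(6) = mex{0,1,2} = 3
g(7) = mex{1,2,3} = 0
g(8) = mex{0,2,3} = 1
So g(8) = 1.
By the Sprague-Grundy theorem, the Grundy value of a sum of independent games is the XOR of the component values.
Combined value = 3 ⊕ 3 ⊕ 1 = 1.

1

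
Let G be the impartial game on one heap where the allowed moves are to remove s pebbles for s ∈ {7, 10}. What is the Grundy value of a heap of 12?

1

Grundy values for subtraction set {7, 10}:
k:     0  1  2  3  4  5  6  7  8  9 10 11 12
g(k):  0  0  0  0  0  0  0  1  1  1  1  1  1
So g(12) = 1.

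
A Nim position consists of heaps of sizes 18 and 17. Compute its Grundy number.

3

Compute the nim-sum pairwise:
18 XOR 17 = 3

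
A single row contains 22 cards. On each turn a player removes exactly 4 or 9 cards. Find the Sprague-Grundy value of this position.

Build the Grundy sequence with g(k) = mex{g(k−s) : s ∈ {4, 9}, s ≤ k}:
k:     0  1  2  3  4  5  6  7  8  9 10 11 12 13 14 15 16 17 18 19 20 21 22
g(k):  0  0  0  0  1  1  1  1  0  2  2  2  1  0  0  0  0  1  1  1  1  0  2
So g(22) = 2.

2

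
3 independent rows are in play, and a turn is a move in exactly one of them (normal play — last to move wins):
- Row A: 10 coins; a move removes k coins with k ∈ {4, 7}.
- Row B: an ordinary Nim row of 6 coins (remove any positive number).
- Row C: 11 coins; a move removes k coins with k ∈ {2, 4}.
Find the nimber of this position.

Build the Grundy sequence for row A with g(k) = mex{g(k−s) : s ∈ {4, 7}, s ≤ k}:
k:     0  1  2  3  4  5  6  7  8  9 10
g(k):  0  0  0  0  1  1  1  1  2  2  2
So g(10) = 2.
Row B is a plain Nim row of size 6, so its Grundy value is 6.
For row C, compute g(0), g(1), … with moves {2, 4}:
g(0) = mex{} = 0
g(1) = mex{} = 0
g(2) = mex{0} = 1
g(3) = mex{0} = 1
g(4) = mex{0,1} = 2
g(5) = mex{0,1} = 2
g(6) = mex{1,2} = 0
g(7) = mex{1,2} = 0
g(8) = mex{0,2} = 1
g(9) = mex{0,2} = 1
g(10) = mex{0,1} = 2
g(11) = mex{0,1} = 2
So g(11) = 2.
The value of a disjunctive sum is the nim-sum of the parts.
Combined value = 2 ⊕ 6 ⊕ 2 = 6.

6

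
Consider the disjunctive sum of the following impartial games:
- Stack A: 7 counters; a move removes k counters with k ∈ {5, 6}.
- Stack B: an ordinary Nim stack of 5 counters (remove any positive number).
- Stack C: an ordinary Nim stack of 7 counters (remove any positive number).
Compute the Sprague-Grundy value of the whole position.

3

Build the Grundy sequence for stack A with g(k) = mex{g(k−s) : s ∈ {5, 6}, s ≤ k}:
k:     0  1  2  3  4  5  6  7
g(k):  0  0  0  0  0  1  1  1
So g(7) = 1.
Stack B is a plain Nim stack of size 5, so its Grundy value is 5.
Stack C is a plain Nim stack of size 7, so its Grundy value is 7.
The value of a disjunctive sum is the nim-sum of the parts.
Combined value = 1 XOR 5 XOR 7 = 3.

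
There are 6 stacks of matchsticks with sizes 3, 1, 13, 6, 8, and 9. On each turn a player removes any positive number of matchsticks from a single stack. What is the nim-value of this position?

In binary:
  0011  (3)
  0001  (1)
  1101  (13)
  0110  (6)
  1000  (8)
  1001  (9)
  ----
  1000  (8)

8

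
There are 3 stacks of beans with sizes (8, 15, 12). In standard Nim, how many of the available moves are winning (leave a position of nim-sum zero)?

3

In binary:
  1000  (8)
  1111  (15)
  1100  (12)
  ----
  1011  (11)
The overall nim-sum is X = 11. A stack of size p has a winning move iff p XOR X < p (reduce it to p XOR X).
  8: 8 XOR 11 = 3 < 8 — winning move (to 3).
  15: 15 XOR 11 = 4 < 15 — winning move (to 4).
  12: 12 XOR 11 = 7 < 12 — winning move (to 7).
That gives 3 winning moves.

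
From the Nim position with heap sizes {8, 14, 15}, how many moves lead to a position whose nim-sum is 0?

3

Compute the nim-sum pairwise:
8 XOR 14 = 6
6 XOR 15 = 9
The overall nim-sum is X = 9. A heap of size p has a winning move iff p XOR X < p (reduce it to p XOR X).
  8: 8 XOR 9 = 1 < 8 — winning move (to 1).
  14: 14 XOR 9 = 7 < 14 — winning move (to 7).
  15: 15 XOR 9 = 6 < 15 — winning move (to 6).
That gives 3 winning moves.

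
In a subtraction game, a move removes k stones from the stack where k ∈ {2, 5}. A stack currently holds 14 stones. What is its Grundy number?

0

Grundy values for subtraction set {2, 5}:
k:     0  1  2  3  4  5  6  7  8  9 10 11 12 13 14
g(k):  0  0  1  1  0  2  1  0  0  1  1  0  2  1  0
So g(14) = 0.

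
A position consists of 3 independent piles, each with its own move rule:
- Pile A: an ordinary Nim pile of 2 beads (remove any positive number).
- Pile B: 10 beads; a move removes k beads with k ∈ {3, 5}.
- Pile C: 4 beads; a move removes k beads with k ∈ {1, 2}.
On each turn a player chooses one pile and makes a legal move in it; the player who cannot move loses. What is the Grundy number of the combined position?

Pile A is a plain Nim pile of size 2, so its Grundy value is 2.
For pile B, compute g(0), g(1), … with moves {3, 5}:
k:     0  1  2  3  4  5  6  7  8  9 10
g(k):  0  0  0  1  1  1  2  2  0  0  0
So g(10) = 0.
For pile C, compute g(0), g(1), … with moves {1, 2}:
g(0) = mex{} = 0
g(1) = mex{0} = 1
g(2) = mex{0,1} = 2
g(3) = mex{1,2} = 0
g(4) = mex{0,2} = 1
So g(4) = 1.
The value of a disjunctive sum is the nim-sum of the parts.
Combined value = 2 ⊕ 0 ⊕ 1 = 3.

3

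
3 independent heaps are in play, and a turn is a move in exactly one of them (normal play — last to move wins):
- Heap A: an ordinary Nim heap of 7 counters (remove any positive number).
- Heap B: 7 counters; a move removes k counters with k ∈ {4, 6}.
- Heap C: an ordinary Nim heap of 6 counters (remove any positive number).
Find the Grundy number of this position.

Heap A is a plain Nim heap of size 7, so its Grundy value is 7.
Grundy values for heap B (subtraction set {4, 6}):
k:     0  1  2  3  4  5  6  7
g(k):  0  0  0  0  1  1  1  1
So g(7) = 1.
Heap C is a plain Nim heap of size 6, so its Grundy value is 6.
The value of a disjunctive sum is the nim-sum of the parts.
Combined value = 7 XOR 1 XOR 6 = 0.

0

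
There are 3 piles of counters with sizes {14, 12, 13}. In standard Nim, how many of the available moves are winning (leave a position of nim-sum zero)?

Compute the nim-sum pairwise:
14 ⊕ 12 = 2
2 ⊕ 13 = 15
The overall nim-sum is X = 15. A pile of size p has a winning move iff p XOR X < p (reduce it to p XOR X).
  14: 14 XOR 15 = 1 < 14 — winning move (to 1).
  12: 12 XOR 15 = 3 < 12 — winning move (to 3).
  13: 13 XOR 15 = 2 < 13 — winning move (to 2).
That gives 3 winning moves.

3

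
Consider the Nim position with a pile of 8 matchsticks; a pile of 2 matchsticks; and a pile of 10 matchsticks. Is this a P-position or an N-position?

In binary:
  1000  (8)
  0010  (2)
  1010  (10)
  ----
  0000  (0)
The nim-sum is 0, so this is a P-position: the player to move is in a losing position under optimal play.

P-position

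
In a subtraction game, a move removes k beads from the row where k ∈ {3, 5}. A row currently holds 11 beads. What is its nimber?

Grundy values for subtraction set {3, 5}:
g(0) = mex{} = 0
g(1) = mex{} = 0
g(2) = mex{} = 0
g(3) = mex{0} = 1
g(4) = mex{0} = 1
g(5) = mex{0} = 1
g(6) = mex{0,1} = 2
g(7) = mex{0,1} = 2
g(8) = mex{1} = 0
g(9) = mex{1,2} = 0
g(10) = mex{1,2} = 0
g(11) = mex{0,2} = 1
So g(11) = 1.

1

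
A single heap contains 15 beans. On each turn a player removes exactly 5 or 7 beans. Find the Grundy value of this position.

0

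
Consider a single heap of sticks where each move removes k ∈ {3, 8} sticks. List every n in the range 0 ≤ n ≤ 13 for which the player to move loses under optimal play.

0, 1, 2, 6, 7, 11, 12, 13

Build the Grundy sequence with g(k) = mex{g(k−s) : s ∈ {3, 8}, s ≤ k}:
g(0) = mex{} = 0
g(1) = mex{} = 0
g(2) = mex{} = 0
g(3) = mex{0} = 1
g(4) = mex{0} = 1
g(5) = mex{0} = 1
g(6) = mex{1} = 0
g(7) = mex{1} = 0
g(8) = mex{0,1} = 2
g(9) = mex{0} = 1
g(10) = mex{0} = 1
g(11) = mex{1,2} = 0
g(12) = mex{1} = 0
g(13) = mex{1} = 0
The P-positions (g = 0) in 0..13 are 0, 1, 2, 6, 7, 11, 12, 13.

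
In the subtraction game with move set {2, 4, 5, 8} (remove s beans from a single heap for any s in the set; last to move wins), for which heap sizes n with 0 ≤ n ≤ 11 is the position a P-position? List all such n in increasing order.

0, 1, 7, 10

Build the Grundy sequence with g(k) = mex{g(k−s) : s ∈ {2, 4, 5, 8}, s ≤ k}:
k:     0  1  2  3  4  5  6  7  8  9 10 11
g(k):  0  0  1  1  2  2  3  0  4  1  0  2
The P-positions (g = 0) in 0..11 are 0, 1, 7, 10.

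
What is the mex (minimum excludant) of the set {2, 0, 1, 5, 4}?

3

The values 0, 1, 2 are all present; 3 is the first non-negative integer missing from the set.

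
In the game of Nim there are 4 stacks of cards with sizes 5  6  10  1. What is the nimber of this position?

8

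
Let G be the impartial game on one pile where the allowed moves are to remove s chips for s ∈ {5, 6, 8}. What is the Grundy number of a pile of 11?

Compute g(0), g(1), … for moves {5, 6, 8}:
g(0) = mex{} = 0
g(1) = mex{} = 0
g(2) = mex{} = 0
g(3) = mex{} = 0
g(4) = mex{} = 0
g(5) = mex{0} = 1
g(6) = mex{0} = 1
g(7) = mex{0} = 1
g(8) = mex{0} = 1
g(9) = mex{0} = 1
g(10) = mex{0,1} = 2
g(11) = mex{0,1} = 2
So g(11) = 2.

2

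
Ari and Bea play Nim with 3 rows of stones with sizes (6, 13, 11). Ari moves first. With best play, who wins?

Write each in binary and XOR column by column:
  0110  (6)
  1101  (13)
  1011  (11)
  ----
  0000  (0)
The nim-sum is 0, so this is a P-position: the player to move is in a losing position under optimal play; Ari is about to move from it and so loses — Bea wins.

Bea wins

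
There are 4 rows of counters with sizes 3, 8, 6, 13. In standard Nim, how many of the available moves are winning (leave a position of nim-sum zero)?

0

Bitwise XOR of the heap sizes:
  0011  (3)
  1000  (8)
  0110  (6)
  1101  (13)
  ----
  0000  (0)
The nim-sum is already 0, so every move leaves a nonzero nim-sum — there are no winning moves.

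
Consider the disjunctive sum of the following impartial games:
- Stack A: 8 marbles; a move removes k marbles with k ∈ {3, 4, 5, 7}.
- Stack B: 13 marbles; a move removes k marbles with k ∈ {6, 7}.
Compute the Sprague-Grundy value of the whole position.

2

Build the Grundy sequence for stack A with g(k) = mex{g(k−s) : s ∈ {3, 4, 5, 7}, s ≤ k}:
k:     0  1  2  3  4  5  6  7  8
g(k):  0  0  0  1  1  1  2  2  2
So g(8) = 2.
Build the Grundy sequence for stack B with g(k) = mex{g(k−s) : s ∈ {6, 7}, s ≤ k}:
k:     0  1  2  3  4  5  6  7  8  9 10 11 12 13
g(k):  0  0  0  0  0  0  1  1  1  1  1  1  2  0
So g(13) = 0.
By the Sprague-Grundy theorem, the Grundy value of a sum of independent games is the XOR of the component values.
Combined value = 2 XOR 0 = 2.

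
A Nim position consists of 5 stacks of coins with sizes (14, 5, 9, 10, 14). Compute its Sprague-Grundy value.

6

Bitwise XOR of the heap sizes:
  1110  (14)
  0101  (5)
  1001  (9)
  1010  (10)
  1110  (14)
  ----
  0110  (6)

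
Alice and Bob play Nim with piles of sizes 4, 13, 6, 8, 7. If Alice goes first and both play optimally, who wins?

Nim-sum: 4 ⊕ 13 ⊕ 6 ⊕ 8 ⊕ 7 = 0.
The nim-sum is 0, so this is a P-position: the player to move is in a losing position under optimal play; Alice is about to move from it and so loses — Bob wins.

Bob wins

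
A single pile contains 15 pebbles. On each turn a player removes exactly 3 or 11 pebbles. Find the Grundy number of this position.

0

Grundy values for subtraction set {3, 11}:
k:     0  1  2  3  4  5  6  7  8  9 10 11 12 13 14 15
g(k):  0  0  0  1  1  1  0  0  0  1  1  1  2  2  0  0
So g(15) = 0.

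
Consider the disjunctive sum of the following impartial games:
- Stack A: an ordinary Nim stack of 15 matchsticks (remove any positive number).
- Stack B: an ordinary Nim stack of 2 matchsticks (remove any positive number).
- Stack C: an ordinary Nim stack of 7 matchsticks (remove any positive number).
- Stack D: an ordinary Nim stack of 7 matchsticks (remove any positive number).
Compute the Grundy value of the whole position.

13

Stack A is a plain Nim stack of size 15, so its Grundy value is 15.
Stack B is a plain Nim stack of size 2, so its Grundy value is 2.
Stack C is a plain Nim stack of size 7, so its Grundy value is 7.
Stack D is a plain Nim stack of size 7, so its Grundy value is 7.
The value of a disjunctive sum is the nim-sum of the parts.
Combined value = 15 XOR 2 XOR 7 XOR 7 = 13.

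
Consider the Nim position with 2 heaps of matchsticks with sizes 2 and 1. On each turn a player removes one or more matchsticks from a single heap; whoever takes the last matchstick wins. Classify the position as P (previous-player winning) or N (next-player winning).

Compute the nim-sum pairwise:
2 ⊕ 1 = 3
The nim-sum is 3 ≠ 0, so this is an N-position: the player to move can win.

N-position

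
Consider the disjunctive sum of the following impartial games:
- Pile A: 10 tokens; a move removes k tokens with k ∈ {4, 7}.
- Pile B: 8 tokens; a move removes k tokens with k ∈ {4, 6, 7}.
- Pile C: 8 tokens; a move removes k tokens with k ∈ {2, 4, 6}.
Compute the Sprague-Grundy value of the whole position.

0

Build the Grundy sequence for pile A with g(k) = mex{g(k−s) : s ∈ {4, 7}, s ≤ k}:
g(0) = mex{} = 0
g(1) = mex{} = 0
g(2) = mex{} = 0
g(3) = mex{} = 0
g(4) = mex{0} = 1
g(5) = mex{0} = 1
g(6) = mex{0} = 1
g(7) = mex{0} = 1
g(8) = mex{0,1} = 2
g(9) = mex{0,1} = 2
g(10) = mex{0,1} = 2
So g(10) = 2.
Build the Grundy sequence for pile B with g(k) = mex{g(k−s) : s ∈ {4, 6, 7}, s ≤ k}:
g(0) = mex{} = 0
g(1) = mex{} = 0
g(2) = mex{} = 0
g(3) = mex{} = 0
g(4) = mex{0} = 1
g(5) = mex{0} = 1
g(6) = mex{0} = 1
g(7) = mex{0} = 1
g(8) = mex{0,1} = 2
So g(8) = 2.
For pile C, compute g(0), g(1), … with moves {2, 4, 6}:
g(0) = mex{} = 0
g(1) = mex{} = 0
g(2) = mex{0} = 1
g(3) = mex{0} = 1
g(4) = mex{0,1} = 2
g(5) = mex{0,1} = 2
g(6) = mex{0,1,2} = 3
g(7) = mex{0,1,2} = 3
g(8) = mex{1,2,3} = 0
So g(8) = 0.
The value of a disjunctive sum is the nim-sum of the parts.
Combined value = 2 XOR 2 XOR 0 = 0.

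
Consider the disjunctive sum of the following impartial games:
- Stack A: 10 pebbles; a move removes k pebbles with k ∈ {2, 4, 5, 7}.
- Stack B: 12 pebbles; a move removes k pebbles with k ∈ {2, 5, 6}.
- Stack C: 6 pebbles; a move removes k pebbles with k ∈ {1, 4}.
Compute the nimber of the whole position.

1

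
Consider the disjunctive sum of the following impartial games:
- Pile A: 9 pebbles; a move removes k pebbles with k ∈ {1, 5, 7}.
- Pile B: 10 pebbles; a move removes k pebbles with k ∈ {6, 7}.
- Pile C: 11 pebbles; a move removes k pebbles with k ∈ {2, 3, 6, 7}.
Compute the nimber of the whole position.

Build the Grundy sequence for pile A with g(k) = mex{g(k−s) : s ∈ {1, 5, 7}, s ≤ k}:
k:     0  1  2  3  4  5  6  7  8  9
g(k):  0  1  0  1  0  1  0  1  0  1
So g(9) = 1.
For pile B, compute g(0), g(1), … with moves {6, 7}:
k:     0  1  2  3  4  5  6  7  8  9 10
g(k):  0  0  0  0  0  0  1  1  1  1  1
So g(10) = 1.
For pile C, compute g(0), g(1), … with moves {2, 3, 6, 7}:
g(0) = mex{} = 0
g(1) = mex{} = 0
g(2) = mex{0} = 1
g(3) = mex{0} = 1
g(4) = mex{0,1} = 2
g(5) = mex{1} = 0
g(6) = mex{0,1,2} = 3
g(7) = mex{0,2} = 1
g(8) = mex{0,1,3} = 2
g(9) = mex{1,3} = 0
g(10) = mex{1,2} = 0
g(11) = mex{0,2} = 1
So g(11) = 1.
By the Sprague-Grundy theorem, the Grundy value of a sum of independent games is the XOR of the component values.
Combined value = 1 XOR 1 XOR 1 = 1.

1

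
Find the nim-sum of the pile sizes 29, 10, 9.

30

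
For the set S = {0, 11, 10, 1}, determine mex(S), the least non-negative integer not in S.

2

The values 0, 1 are all present; 2 is the first non-negative integer missing from the set.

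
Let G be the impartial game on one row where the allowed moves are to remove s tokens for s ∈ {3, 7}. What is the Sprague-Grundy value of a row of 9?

1

Grundy values for subtraction set {3, 7}:
k:     0  1  2  3  4  5  6  7  8  9
g(k):  0  0  0  1  1  1  0  2  2  1
So g(9) = 1.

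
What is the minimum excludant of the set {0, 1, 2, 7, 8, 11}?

3

The values 0, 1, 2 are all present; 3 is the first non-negative integer missing from the set.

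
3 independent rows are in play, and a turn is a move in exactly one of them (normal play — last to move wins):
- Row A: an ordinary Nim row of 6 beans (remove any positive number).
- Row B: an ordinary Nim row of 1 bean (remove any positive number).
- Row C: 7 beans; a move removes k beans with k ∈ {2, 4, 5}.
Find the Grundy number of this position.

7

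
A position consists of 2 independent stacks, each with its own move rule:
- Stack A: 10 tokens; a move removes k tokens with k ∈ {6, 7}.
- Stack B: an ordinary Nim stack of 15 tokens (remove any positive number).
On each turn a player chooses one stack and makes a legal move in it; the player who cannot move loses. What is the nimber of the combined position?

14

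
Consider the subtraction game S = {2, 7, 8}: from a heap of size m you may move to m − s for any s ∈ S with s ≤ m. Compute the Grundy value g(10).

Compute g(0), g(1), … for moves {2, 7, 8}:
g(0) = mex{} = 0
g(1) = mex{} = 0
g(2) = mex{0} = 1
g(3) = mex{0} = 1
g(4) = mex{1} = 0
g(5) = mex{1} = 0
g(6) = mex{0} = 1
g(7) = mex{0} = 1
g(8) = mex{0,1} = 2
g(9) = mex{0,1} = 2
g(10) = mex{1,2} = 0
So g(10) = 0.

0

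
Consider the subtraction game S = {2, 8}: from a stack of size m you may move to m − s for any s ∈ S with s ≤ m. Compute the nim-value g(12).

1

Grundy values for subtraction set {2, 8}:
g(0) = mex{} = 0
g(1) = mex{} = 0
g(2) = mex{0} = 1
g(3) = mex{0} = 1
g(4) = mex{1} = 0
g(5) = mex{1} = 0
g(6) = mex{0} = 1
g(7) = mex{0} = 1
g(8) = mex{0,1} = 2
g(9) = mex{0,1} = 2
g(10) = mex{1,2} = 0
g(11) = mex{1,2} = 0
g(12) = mex{0} = 1
So g(12) = 1.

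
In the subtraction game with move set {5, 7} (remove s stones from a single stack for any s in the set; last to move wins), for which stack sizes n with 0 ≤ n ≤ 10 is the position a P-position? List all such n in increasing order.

0, 1, 2, 3, 4

Build the Grundy sequence with g(k) = mex{g(k−s) : s ∈ {5, 7}, s ≤ k}:
k:     0  1  2  3  4  5  6  7  8  9 10
g(k):  0  0  0  0  0  1  1  1  1  1  2
The P-positions (g = 0) in 0..10 are 0, 1, 2, 3, 4.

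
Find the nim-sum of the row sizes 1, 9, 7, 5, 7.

13

Nim-sum: 1 ⊕ 9 ⊕ 7 ⊕ 5 ⊕ 7 = 13.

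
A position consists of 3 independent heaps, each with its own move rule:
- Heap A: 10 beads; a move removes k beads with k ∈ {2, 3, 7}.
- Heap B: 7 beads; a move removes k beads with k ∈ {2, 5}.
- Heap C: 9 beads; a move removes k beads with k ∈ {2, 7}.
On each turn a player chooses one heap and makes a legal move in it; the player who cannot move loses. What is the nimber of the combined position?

Build the Grundy sequence for heap A with g(k) = mex{g(k−s) : s ∈ {2, 3, 7}, s ≤ k}:
k:     0  1  2  3  4  5  6  7  8  9 10
g(k):  0  0  1  1  2  0  0  1  1  2  0
So g(10) = 0.
Build the Grundy sequence for heap B with g(k) = mex{g(k−s) : s ∈ {2, 5}, s ≤ k}:
g(0) = mex{} = 0
g(1) = mex{} = 0
g(2) = mex{0} = 1
g(3) = mex{0} = 1
g(4) = mex{1} = 0
g(5) = mex{0,1} = 2
g(6) = mex{0} = 1
g(7) = mex{1,2} = 0
So g(7) = 0.
Build the Grundy sequence for heap C with g(k) = mex{g(k−s) : s ∈ {2, 7}, s ≤ k}:
k:     0  1  2  3  4  5  6  7  8  9
g(k):  0  0  1  1  0  0  1  1  2  0
So g(9) = 0.
The value of a disjunctive sum is the nim-sum of the parts.
Combined value = 0 XOR 0 XOR 0 = 0.

0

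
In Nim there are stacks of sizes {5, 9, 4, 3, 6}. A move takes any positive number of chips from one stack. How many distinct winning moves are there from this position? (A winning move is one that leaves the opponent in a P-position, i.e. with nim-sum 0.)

Compute the nim-sum pairwise:
5 XOR 9 = 12
12 XOR 4 = 8
8 XOR 3 = 11
11 XOR 6 = 13
The overall nim-sum is X = 13. A stack of size p has a winning move iff p XOR X < p (reduce it to p XOR X).
  5: 5 XOR 13 = 8 ≥ 5 — no move.
  9: 9 XOR 13 = 4 < 9 — winning move (to 4).
  4: 4 XOR 13 = 9 ≥ 4 — no move.
  3: 3 XOR 13 = 14 ≥ 3 — no move.
  6: 6 XOR 13 = 11 ≥ 6 — no move.
That gives 1 winning move.

1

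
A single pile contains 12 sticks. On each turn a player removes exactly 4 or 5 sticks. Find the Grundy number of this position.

Compute g(0), g(1), … for moves {4, 5}:
k:     0  1  2  3  4  5  6  7  8  9 10 11 12
g(k):  0  0  0  0  1  1  1  1  2  0  0  0  0
So g(12) = 0.

0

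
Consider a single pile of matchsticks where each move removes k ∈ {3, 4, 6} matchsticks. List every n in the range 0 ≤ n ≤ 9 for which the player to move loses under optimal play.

0, 1, 2, 9

Compute g(0), g(1), … for moves {3, 4, 6}:
g(0) = mex{} = 0
g(1) = mex{} = 0
g(2) = mex{} = 0
g(3) = mex{0} = 1
g(4) = mex{0} = 1
g(5) = mex{0} = 1
g(6) = mex{0,1} = 2
g(7) = mex{0,1} = 2
g(8) = mex{0,1} = 2
g(9) = mex{1,2} = 0
The P-positions (g = 0) in 0..9 are 0, 1, 2, 9.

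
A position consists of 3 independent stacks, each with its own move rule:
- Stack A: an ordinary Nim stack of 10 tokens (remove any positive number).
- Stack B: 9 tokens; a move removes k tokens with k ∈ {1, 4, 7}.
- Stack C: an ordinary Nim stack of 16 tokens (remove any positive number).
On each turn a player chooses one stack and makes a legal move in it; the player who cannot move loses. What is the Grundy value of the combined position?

27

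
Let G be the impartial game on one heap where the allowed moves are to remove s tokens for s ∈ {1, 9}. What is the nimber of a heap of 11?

1

Compute g(0), g(1), … for moves {1, 9}:
g(0) = mex{} = 0
g(1) = mex{0} = 1
g(2) = mex{1} = 0
g(3) = mex{0} = 1
g(4) = mex{1} = 0
g(5) = mex{0} = 1
g(6) = mex{1} = 0
g(7) = mex{0} = 1
g(8) = mex{1} = 0
g(9) = mex{0} = 1
g(10) = mex{1} = 0
g(11) = mex{0} = 1
So g(11) = 1.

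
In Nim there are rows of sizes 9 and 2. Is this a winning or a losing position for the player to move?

Winning position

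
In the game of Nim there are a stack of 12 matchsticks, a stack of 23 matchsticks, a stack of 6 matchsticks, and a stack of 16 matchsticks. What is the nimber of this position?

13

Compute the nim-sum pairwise:
12 ^ 23 = 27
27 ^ 6 = 29
29 ^ 16 = 13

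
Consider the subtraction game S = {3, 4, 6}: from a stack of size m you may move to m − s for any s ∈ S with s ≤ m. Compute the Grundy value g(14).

1

Build the Grundy sequence with g(k) = mex{g(k−s) : s ∈ {3, 4, 6}, s ≤ k}:
g(0) = mex{} = 0
g(1) = mex{} = 0
g(2) = mex{} = 0
g(3) = mex{0} = 1
g(4) = mex{0} = 1
g(5) = mex{0} = 1
g(6) = mex{0,1} = 2
g(7) = mex{0,1} = 2
g(8) = mex{0,1} = 2
g(9) = mex{1,2} = 0
g(10) = mex{1,2} = 0
g(11) = mex{1,2} = 0
g(12) = mex{0,2} = 1
g(13) = mex{0,2} = 1
g(14) = mex{0,2} = 1
So g(14) = 1.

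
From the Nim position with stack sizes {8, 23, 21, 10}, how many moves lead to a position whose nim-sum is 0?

Bitwise XOR of the heap sizes:
  01000  (8)
  10111  (23)
  10101  (21)
  01010  (10)
  -----
  00000  (0)
The nim-sum is already 0, so every move leaves a nonzero nim-sum — there are no winning moves.

0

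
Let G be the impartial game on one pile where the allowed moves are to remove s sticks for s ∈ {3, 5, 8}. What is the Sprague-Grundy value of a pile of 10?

3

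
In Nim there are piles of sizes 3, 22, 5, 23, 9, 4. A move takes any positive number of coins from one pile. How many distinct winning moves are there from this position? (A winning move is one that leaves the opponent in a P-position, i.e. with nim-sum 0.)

1

Compute the nim-sum pairwise:
3 ⊕ 22 = 21
21 ⊕ 5 = 16
16 ⊕ 23 = 7
7 ⊕ 9 = 14
14 ⊕ 4 = 10
The overall nim-sum is X = 10. A pile of size p has a winning move iff p XOR X < p (reduce it to p XOR X).
  3: 3 XOR 10 = 9 ≥ 3 — no move.
  22: 22 XOR 10 = 28 ≥ 22 — no move.
  5: 5 XOR 10 = 15 ≥ 5 — no move.
  23: 23 XOR 10 = 29 ≥ 23 — no move.
  9: 9 XOR 10 = 3 < 9 — winning move (to 3).
  4: 4 XOR 10 = 14 ≥ 4 — no move.
That gives 1 winning move.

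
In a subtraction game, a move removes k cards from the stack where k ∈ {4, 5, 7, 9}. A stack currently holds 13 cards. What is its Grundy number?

0

Grundy values for subtraction set {4, 5, 7, 9}:
k:     0  1  2  3  4  5  6  7  8  9 10 11 12 13
g(k):  0  0  0  0  1  1  1  1  2  2  2  2  3  0
So g(13) = 0.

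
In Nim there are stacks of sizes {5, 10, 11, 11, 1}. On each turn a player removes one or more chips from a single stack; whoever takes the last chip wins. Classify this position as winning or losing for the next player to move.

Nim-sum: 5 ^ 10 ^ 11 ^ 11 ^ 1 = 14.
The nim-sum is 14 ≠ 0, so this is an N-position: the player to move can win.

Winning position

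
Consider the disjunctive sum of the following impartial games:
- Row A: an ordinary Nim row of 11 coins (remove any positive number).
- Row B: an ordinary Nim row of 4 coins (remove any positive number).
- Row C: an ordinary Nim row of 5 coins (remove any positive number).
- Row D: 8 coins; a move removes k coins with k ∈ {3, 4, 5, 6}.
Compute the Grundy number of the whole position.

Row A is a plain Nim row of size 11, so its Grundy value is 11.
Row B is a plain Nim row of size 4, so its Grundy value is 4.
Row C is a plain Nim row of size 5, so its Grundy value is 5.
Grundy values for row D (subtraction set {3, 4, 5, 6}):
g(0) = mex{} = 0
g(1) = mex{} = 0
g(2) = mex{} = 0
g(3) = mex{0} = 1
g(4) = mex{0} = 1
g(5) = mex{0} = 1
g(6) = mex{0,1} = 2
g(7) = mex{0,1} = 2
g(8) = mex{0,1} = 2
So g(8) = 2.
The value of a disjunctive sum is the nim-sum of the parts.
Combined value = 11 XOR 4 XOR 5 XOR 2 = 8.

8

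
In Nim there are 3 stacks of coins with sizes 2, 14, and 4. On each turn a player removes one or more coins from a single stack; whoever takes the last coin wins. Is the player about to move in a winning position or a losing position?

Winning position

Compute the nim-sum pairwise:
2 ^ 14 = 12
12 ^ 4 = 8
The nim-sum is 8 ≠ 0, so this is an N-position: the player to move can win.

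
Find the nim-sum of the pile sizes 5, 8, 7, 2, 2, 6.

Nim-sum: 5 ^ 8 ^ 7 ^ 2 ^ 2 ^ 6 = 12.

12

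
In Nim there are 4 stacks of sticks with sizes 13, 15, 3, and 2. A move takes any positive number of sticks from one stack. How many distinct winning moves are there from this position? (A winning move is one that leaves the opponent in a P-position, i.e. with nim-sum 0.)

Compute the nim-sum pairwise:
13 ^ 15 = 2
2 ^ 3 = 1
1 ^ 2 = 3
The overall nim-sum is X = 3. A stack of size p has a winning move iff p XOR X < p (reduce it to p XOR X).
  13: 13 XOR 3 = 14 ≥ 13 — no move.
  15: 15 XOR 3 = 12 < 15 — winning move (to 12).
  3: 3 XOR 3 = 0 < 3 — winning move (to 0).
  2: 2 XOR 3 = 1 < 2 — winning move (to 1).
That gives 3 winning moves.

3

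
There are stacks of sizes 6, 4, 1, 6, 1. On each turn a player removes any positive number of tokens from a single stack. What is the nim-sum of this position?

4

In binary:
  110  (6)
  100  (4)
  001  (1)
  110  (6)
  001  (1)
  ---
  100  (4)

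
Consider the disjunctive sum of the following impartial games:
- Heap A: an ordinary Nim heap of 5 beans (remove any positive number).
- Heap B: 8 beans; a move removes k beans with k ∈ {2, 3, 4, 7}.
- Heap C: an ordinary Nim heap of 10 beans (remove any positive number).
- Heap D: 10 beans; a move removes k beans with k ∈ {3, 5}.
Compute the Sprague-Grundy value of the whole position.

Heap A is a plain Nim heap of size 5, so its Grundy value is 5.
Grundy values for heap B (subtraction set {2, 3, 4, 7}):
k:     0  1  2  3  4  5  6  7  8
g(k):  0  0  1  1  2  2  0  3  1
So g(8) = 1.
Heap C is a plain Nim heap of size 10, so its Grundy value is 10.
For heap D, compute g(0), g(1), … with moves {3, 5}:
g(0) = mex{} = 0
g(1) = mex{} = 0
g(2) = mex{} = 0
g(3) = mex{0} = 1
g(4) = mex{0} = 1
g(5) = mex{0} = 1
g(6) = mex{0,1} = 2
g(7) = mex{0,1} = 2
g(8) = mex{1} = 0
g(9) = mex{1,2} = 0
g(10) = mex{1,2} = 0
So g(10) = 0.
The value of a disjunctive sum is the nim-sum of the parts.
Combined value = 5 XOR 1 XOR 10 XOR 0 = 14.

14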